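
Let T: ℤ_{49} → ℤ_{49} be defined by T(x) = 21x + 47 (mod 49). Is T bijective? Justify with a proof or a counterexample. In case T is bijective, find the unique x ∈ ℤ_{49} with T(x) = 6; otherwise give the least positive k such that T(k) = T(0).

7

We have gcd(21, 49) = 7 > 1. Taking u = 0 and v = 7: T(0) = 47 and T(7) = 21·7 + 47 = 194 ≡ 47 (mod 49).
So T(0) = T(7) while 0 ≠ 7, hence T is not injective, hence not bijective.
Since T is not bijective, we find the least positive k with T(k) = T(0): this means 21k ≡ 0 (mod 49), i.e. 49 ∣ 21k. Since gcd(21, 49) = 7, dividing through by 7 this holds exactly when 7 ∣ 3k, and as gcd(3, 7) = 1, exactly when 7 ∣ k.
The smallest positive such k is 7.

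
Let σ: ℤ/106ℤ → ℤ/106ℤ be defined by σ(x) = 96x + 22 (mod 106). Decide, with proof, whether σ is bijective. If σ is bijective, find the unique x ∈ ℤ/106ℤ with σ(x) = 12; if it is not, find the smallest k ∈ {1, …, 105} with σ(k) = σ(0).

We have gcd(96, 106) = 2 > 1. Taking x_1 = 0 and x_2 = 53: σ(0) = 22 and σ(53) = 96·53 + 22 = 5110 ≡ 22 (mod 106).
So σ(0) = σ(53) while 0 ≠ 53, thus σ is not injective, hence not bijective.
Since σ is not bijective, we find the least positive k with σ(k) = σ(0): this means 96k ≡ 0 (mod 106), i.e. 106 ∣ 96k. Since gcd(96, 106) = 2, dividing through by 2 this holds exactly when 53 ∣ 48k, and as gcd(48, 53) = 1, exactly when 53 ∣ k.
The smallest positive such k is 53.

53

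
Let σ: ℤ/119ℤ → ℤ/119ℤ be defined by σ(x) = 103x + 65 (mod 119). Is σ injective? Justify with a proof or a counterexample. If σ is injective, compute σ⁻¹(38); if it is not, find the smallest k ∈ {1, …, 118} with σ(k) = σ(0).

By definition, injectivity means: for all s, t in the domain, σ(s) = σ(t) implies s = t.
Suppose σ(s) = σ(t) in ℤ/119ℤ. Then 103s + 65 ≡ 103t + 65 (mod 119), so 103(s − t) ≡ 0 (mod 119).
Since gcd(103, 119) = 1, 103 is invertible modulo 119, so s − t ≡ 0 (mod 119), i.e. s = t.
So σ is injective.
We now compute 103⁻¹ mod 119 explicitly. Euclid's algorithm: 119 = 1·103 + 16, 103 = 6·16 + 7, 16 = 2·7 + 2, 7 = 3·2 + 1; back-substituting gives 1 = 52·103 − 45·119, so 103⁻¹ ≡ 52 (mod 119).
Since σ is injective, we find σ⁻¹(38): we need 103x ≡ 38 − 65 ≡ 92 (mod 119). Using 103⁻¹ = 52: x ≡ 52·92 = 4784 = 40·119 + 24, so x = 24.
Check: σ(24) = 103·24 + 65 = 2537 = 21·119 + 38 ≡ 38 (mod 119).

24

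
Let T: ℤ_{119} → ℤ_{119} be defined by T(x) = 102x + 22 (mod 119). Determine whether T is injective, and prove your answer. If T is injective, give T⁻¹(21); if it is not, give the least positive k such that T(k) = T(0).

We have gcd(102, 119) = 17 > 1. Taking u = 0 and v = 7: T(0) = 22 and T(7) = 102·7 + 22 = 736 ≡ 22 (mod 119).
So T(0) = T(7) while 0 ≠ 7, so T is not injective.
Since T is not injective, we find the least positive k with T(k) = T(0): this means 102k ≡ 0 (mod 119), i.e. 119 ∣ 102k. Since gcd(102, 119) = 17, dividing through by 17 this holds exactly when 7 ∣ 6k, and as gcd(6, 7) = 1, exactly when 7 ∣ k.
The smallest positive such k is 7.

7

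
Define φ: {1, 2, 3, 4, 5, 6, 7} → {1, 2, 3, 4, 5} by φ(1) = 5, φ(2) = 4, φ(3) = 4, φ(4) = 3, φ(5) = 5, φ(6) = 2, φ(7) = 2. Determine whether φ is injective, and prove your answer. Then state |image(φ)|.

4

φ(2) = 4 = φ(3) with 2 ≠ 3, so φ is not injective.
The image of φ is {2, 3, 4, 5}, which has 4 elements.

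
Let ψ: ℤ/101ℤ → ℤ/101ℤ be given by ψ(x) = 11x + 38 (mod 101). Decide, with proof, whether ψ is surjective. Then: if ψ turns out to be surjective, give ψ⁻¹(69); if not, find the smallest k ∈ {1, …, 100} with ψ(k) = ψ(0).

12

Since gcd(11, 101) = 1, 11 is invertible modulo 101. Euclid's algorithm: 101 = 9·11 + 2, 11 = 5·2 + 1; back-substituting gives 1 = 46·11 − 5·101, so 11⁻¹ ≡ 46 (mod 101).
Then y ↦ 46(y − 38) is a two-sided inverse to ψ, so every y ∈ ℤ/101ℤ has a preimage.
Therefore ψ is surjective.
Since ψ is surjective, we find ψ⁻¹(69): we need 11x ≡ 69 − 38 ≡ 31 (mod 101). Using 11⁻¹ = 46: x ≡ 46·31 = 1426 = 14·101 + 12, so x = 12.
Check: ψ(12) = 11·12 + 38 = 170 = 1·101 + 69 ≡ 69 (mod 101).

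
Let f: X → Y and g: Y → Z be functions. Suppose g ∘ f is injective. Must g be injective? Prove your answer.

not injective

No. Take X = {1}, Y = {1, 2}, Z = {1, 2}, f(a) = a for each a ∈ X, and g(b) = 1 if b ∈ {1, 2} else g(b) = b.
Then g ∘ f = f is injective (X ⊂ Y and f is the inclusion), but g(1) = g(2) = 1 with 1 ≠ 2, so g is not injective.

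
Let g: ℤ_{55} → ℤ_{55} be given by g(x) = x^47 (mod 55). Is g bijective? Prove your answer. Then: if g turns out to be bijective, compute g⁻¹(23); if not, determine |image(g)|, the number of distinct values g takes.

Computing x^47 mod 55 for each x (by repeated squaring, reducing mod 55 at every step), the values g(0), g(1), …, g(54) are: 0, 1, 18, 42, 49, 25, 41, 28, 2, 4, 10, 11, 23, 7, 9, 5, 36, 8, 17, 24, 15, 21, 33, 12, 29, 20, 16, 3, 52, 39, 35, 26, 43, 22, 34, 40, 31, 38, 47, 19, 50, 46, 48, 32, 44, 45, 51, 53, 27, 14, 30, 6, 13, 37, 54.
Every element of ℤ_{55} appears exactly once in this list, so g is a bijection, and in particular bijective.
Since g is bijective, we read off the preimage of 23 from the same table: g(12) = 23, so g⁻¹(23) = 12.

12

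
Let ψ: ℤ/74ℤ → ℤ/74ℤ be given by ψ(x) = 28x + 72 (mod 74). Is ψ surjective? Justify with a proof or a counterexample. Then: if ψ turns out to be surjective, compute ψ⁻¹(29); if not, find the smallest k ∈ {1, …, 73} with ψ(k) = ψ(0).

Since gcd(28, 74) = 2, we have 28x ≡ 0 (mod 2) for all x, so ψ(x) ≡ 0 (mod 2).
But 1 ≢ 0 (mod 2), so 1 ∈ ℤ/74ℤ has no preimage. Hence ψ is not surjective.
Since ψ is not surjective, we find the least positive k with ψ(k) = ψ(0): this means 28k ≡ 0 (mod 74), i.e. 74 ∣ 28k. Since gcd(28, 74) = 2, dividing through by 2 this holds exactly when 37 ∣ 14k, and as gcd(14, 37) = 1, exactly when 37 ∣ k.
The smallest positive such k is 37.

37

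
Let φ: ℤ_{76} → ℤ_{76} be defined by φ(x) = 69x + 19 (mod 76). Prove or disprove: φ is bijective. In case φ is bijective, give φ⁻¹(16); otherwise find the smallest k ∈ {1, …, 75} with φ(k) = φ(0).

If φ(x_1) = φ(x_2), then 69x_1 ≡ 69x_2 (mod 76). Because gcd(69, 76) = 1, we may cancel 69 to get x_1 ≡ x_2 (mod 76).
We now compute 69⁻¹ mod 76 explicitly. Euclid's algorithm: 76 = 1·69 + 7, 69 = 9·7 + 6, 7 = 1·6 + 1; back-substituting gives 1 = 65·69 − 59·76, so 69⁻¹ ≡ 65 (mod 76).
For any y ∈ ℤ_{76}, x = 65(y − 19) mod 76 satisfies φ(x) = 69·65(y − 19) + 19 ≡ y (since 69·65 ≡ 1 mod 76). So every y has a preimage.
Therefore φ is bijective.
Since φ is bijective, we compute φ⁻¹(16): solve 69x + 19 ≡ 16 (mod 76), i.e. 69x ≡ 73 (mod 76).
Multiplying by 69⁻¹ = 65 gives x ≡ 65·73 = 4745 = 62·76 + 33 ≡ 33 (mod 76).
Check: φ(33) = 69·33 + 19 = 2296 = 30·76 + 16 ≡ 16 (mod 76).

33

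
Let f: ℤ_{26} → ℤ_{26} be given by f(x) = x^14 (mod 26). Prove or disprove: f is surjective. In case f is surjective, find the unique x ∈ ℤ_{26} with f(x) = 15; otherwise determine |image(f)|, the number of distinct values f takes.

f(12): Repeated squaring mod 26: 12^1 ≡ 12, 12^2 ≡ 12² = 144 ≡ 14, 12^4 ≡ 14² = 196 ≡ 14, 12^8 ≡ 14² = 196 ≡ 14. Since 14 = 8 + 4 + 2, 12^14 ≡ 14·14·14: 14·14 = 196 ≡ 14, then 14·14 = 196 ≡ 14. So 12^14 ≡ 14 (mod 26).
f(14): Repeated squaring mod 26: 14^1 ≡ 14, 14^2 ≡ 14² = 196 ≡ 14, 14^4 ≡ 14² = 196 ≡ 14, 14^8 ≡ 14² = 196 ≡ 14. Since 14 = 8 + 4 + 2, 14^14 ≡ 14·14·14: 14·14 = 196 ≡ 14, then 14·14 = 196 ≡ 14. So 14^14 ≡ 14 (mod 26).
So f(12) = f(14) = 14 while 12 ≠ 14, thus f is not injective.
A non-injective map from the 26-element set ℤ_{26} to itself takes at most 25 distinct values, so it cannot be surjective. Therefore f is not surjective.
Since f is not surjective, we determine |image(f)|. Computing x^14 mod 26 for each x (by repeated squaring, reducing mod 26 at every step), the values f(0), f(1), …, f(25) are: 0, 1, 4, 9, 16, 25, 10, 23, 12, 3, 22, 17, 14, 13, 14, 17, 22, 3, 12, 23, 10, 25, 16, 9, 4, 1.
The distinct values are {0, 1, 3, 4, 9, 10, 12, 13, 14, 16, 17, 22, 23, 25}; there are 14 of them.

14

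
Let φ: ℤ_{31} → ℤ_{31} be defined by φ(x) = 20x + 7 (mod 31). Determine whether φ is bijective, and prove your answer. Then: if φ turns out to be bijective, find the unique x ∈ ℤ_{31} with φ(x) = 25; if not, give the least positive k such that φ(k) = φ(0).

4

Suppose φ(x_1) = φ(x_2) in ℤ_{31}. Then 20x_1 + 7 ≡ 20x_2 + 7 (mod 31), therefore 20(x_1 − x_2) ≡ 0 (mod 31).
Since gcd(20, 31) = 1, 20 is invertible modulo 31, hence x_1 − x_2 ≡ 0 (mod 31), i.e. x_1 = x_2.
We now compute 20⁻¹ mod 31 explicitly. Euclid's algorithm: 31 = 1·20 + 11, 20 = 1·11 + 9, 11 = 1·9 + 2, 9 = 4·2 + 1; back-substituting gives 1 = 14·20 − 9·31, so 20⁻¹ ≡ 14 (mod 31).
Then y ↦ 14(y − 7) is a two-sided inverse to φ, so every y ∈ ℤ_{31} has a preimage.
Therefore φ is bijective.
Since φ is bijective, we compute φ⁻¹(25): solve 20x + 7 ≡ 25 (mod 31), i.e. 20x ≡ 18 (mod 31).
Multiplying by 20⁻¹ = 14 gives x ≡ 14·18 = 252 = 8·31 + 4 ≡ 4 (mod 31).
Check: φ(4) = 20·4 + 7 = 87 = 2·31 + 25 ≡ 25 (mod 31).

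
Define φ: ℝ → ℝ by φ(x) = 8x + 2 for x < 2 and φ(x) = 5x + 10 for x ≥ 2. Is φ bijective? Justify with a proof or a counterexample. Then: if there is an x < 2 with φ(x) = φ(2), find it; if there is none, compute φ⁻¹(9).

7/8

Both pieces are strictly increasing (slopes 8 and 5), so each is injective on its own interval.
The left piece maps (−∞, 2) onto (−∞, 18); the right piece maps [2, ∞) onto [20, ∞).
The images leave a gap (18 has no preimage), so φ is not surjective, hence not bijective.
Because the two images are disjoint, no x < 2 has φ(x) = φ(2), so we compute φ⁻¹(9): 9 lies in (−∞, 18), so solve 8x + 2 = 9: x = (9 − 2)/8 = 7/8.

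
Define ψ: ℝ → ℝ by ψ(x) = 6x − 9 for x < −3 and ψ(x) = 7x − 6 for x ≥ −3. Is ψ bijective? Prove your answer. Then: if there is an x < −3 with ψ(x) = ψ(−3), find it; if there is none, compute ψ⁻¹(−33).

Both pieces are strictly increasing (slopes 6 and 7), so each is injective on its own interval.
The left piece maps (−∞, −3) onto (−∞, −27); the right piece maps [−3, ∞) onto [−27, ∞).
Since −27 = −27, the images partition ℝ: ψ is injective and surjective, hence bijective.
Because the two images are disjoint, no x < −3 has ψ(x) = ψ(−3), so we compute ψ⁻¹(−33): −33 lies in (−∞, −27), so solve 6x − 9 = −33: x = (−33 + 9)/6 = −4.

-4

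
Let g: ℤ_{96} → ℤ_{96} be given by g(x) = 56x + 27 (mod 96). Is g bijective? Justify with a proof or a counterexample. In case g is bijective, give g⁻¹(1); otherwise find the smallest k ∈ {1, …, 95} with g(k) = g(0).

We have gcd(56, 96) = 8 > 1. Taking x_1 = 0 and x_2 = 12: g(0) = 27 and g(12) = 56·12 + 27 = 699 ≡ 27 (mod 96).
So g(0) = g(12) while 0 ≠ 12, thus g is not injective, hence not bijective.
Since g is not bijective, we find the least positive k with g(k) = g(0): this means 56k ≡ 0 (mod 96), i.e. 96 ∣ 56k. Since gcd(56, 96) = 8, dividing through by 8 this holds exactly when 12 ∣ 7k, and as gcd(7, 12) = 1, exactly when 12 ∣ k.
The smallest positive such k is 12.

12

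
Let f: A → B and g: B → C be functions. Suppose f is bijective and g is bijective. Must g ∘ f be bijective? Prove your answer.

Injectivity: if g(f(u)) = g(f(v)) then f(u) = f(v) (g injective) so u = v (f injective).
Surjectivity: for c ∈ C pick b with g(b) = c, then a with f(a) = b; then (g ∘ f)(a) = c.
So g ∘ f is bijective.

bijective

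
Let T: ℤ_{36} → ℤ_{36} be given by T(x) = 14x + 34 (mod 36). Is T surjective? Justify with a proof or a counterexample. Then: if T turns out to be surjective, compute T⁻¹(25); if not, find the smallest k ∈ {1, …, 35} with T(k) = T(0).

18

Since gcd(14, 36) = 2, we have 14x ≡ 0 (mod 2) for all x, so T(x) ≡ 0 (mod 2).
But 1 ≢ 0 (mod 2), so 1 ∈ ℤ_{36} has no preimage. Hence T is not surjective.
Since T is not surjective, we find the least positive k with T(k) = T(0): this means 14k ≡ 0 (mod 36), i.e. 36 ∣ 14k. Since gcd(14, 36) = 2, dividing through by 2 this holds exactly when 18 ∣ 7k, and as gcd(7, 18) = 1, exactly when 18 ∣ k.
The smallest positive such k is 18.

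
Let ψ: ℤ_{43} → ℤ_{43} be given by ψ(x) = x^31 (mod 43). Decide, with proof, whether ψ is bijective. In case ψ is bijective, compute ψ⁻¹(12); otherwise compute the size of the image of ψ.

Since 43 is prime, the nonzero elements of ℤ_{43} form a cyclic group of order 42.
As gcd(31, 42) = 1, raising to the 31st power is a bijection on this group: if u^31 ≡ v^31 then (uv^{−1})^31 = 1, and the only element of order dividing gcd(31, 42) = 1 is 1, so u = v.
With ψ(0) = 0 this makes ψ injective on all of ℤ_{43}, hence bijective (finite equal-size domain and codomain). In particular ψ is bijective.
Since ψ is bijective, we find the preimage of 12. The inverse of x ↦ x^31 on (ℤ_{43})^× is x ↦ x^19, because 31·19 = 589 = 14·42 + 1 ≡ 1 (mod 42) and x^{42} = 1 for x ≠ 0 (Fermat). So ψ⁻¹(12) = 12^19 mod 43.
Repeated squaring mod 43: 12^1 ≡ 12, 12^2 ≡ 12² = 144 ≡ 15, 12^4 ≡ 15² = 225 ≡ 10, 12^8 ≡ 10² = 100 ≡ 14, 12^16 ≡ 14² = 196 ≡ 24. Since 19 = 16 + 2 + 1, 12^19 ≡ 24·15·12: 24·15 = 360 ≡ 16, then 16·12 = 192 ≡ 20. So 12^19 ≡ 20 (mod 43).
Hence ψ⁻¹(12) = 20.

20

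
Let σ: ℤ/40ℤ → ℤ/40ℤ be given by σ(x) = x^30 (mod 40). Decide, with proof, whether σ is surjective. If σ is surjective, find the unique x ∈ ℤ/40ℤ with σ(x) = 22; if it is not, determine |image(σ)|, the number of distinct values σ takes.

6

σ(4): Repeated squaring mod 40: 4^1 ≡ 4, 4^2 ≡ 4² = 16, 4^4 ≡ 16² = 256 ≡ 16, 4^8 ≡ 16² = 256 ≡ 16, 4^16 ≡ 16² = 256 ≡ 16. Since 30 = 16 + 8 + 4 + 2, 4^30 ≡ 16·16·16·16: 16·16 = 256 ≡ 16, then 16·16 = 256 ≡ 16, then 16·16 = 256 ≡ 16. So 4^30 ≡ 16 (mod 40).
σ(6): Repeated squaring mod 40: 6^1 ≡ 6, 6^2 ≡ 6² = 36, 6^4 ≡ 36² = 1296 ≡ 16, 6^8 ≡ 16² = 256 ≡ 16, 6^16 ≡ 16² = 256 ≡ 16. Since 30 = 16 + 8 + 4 + 2, 6^30 ≡ 16·16·16·36: 16·16 = 256 ≡ 16, then 16·16 = 256 ≡ 16, then 16·36 = 576 ≡ 16. So 6^30 ≡ 16 (mod 40).
So σ(4) = σ(6) = 16 while 4 ≠ 6, therefore σ is not injective.
A non-injective map from the 40-element set ℤ/40ℤ to itself takes at most 39 distinct values, so it cannot be surjective. So σ is not surjective.
Since σ is not surjective, we determine |image(σ)|. Computing x^30 mod 40 for each x (by repeated squaring, reducing mod 40 at every step), the values σ(0), σ(1), …, σ(39) are: 0, 1, 24, 9, 16, 25, 16, 9, 24, 1, 0, 1, 24, 9, 16, 25, 16, 9, 24, 1, 0, 1, 24, 9, 16, 25, 16, 9, 24, 1, 0, 1, 24, 9, 16, 25, 16, 9, 24, 1.
The distinct values are {0, 1, 9, 16, 24, 25}; there are 6 of them.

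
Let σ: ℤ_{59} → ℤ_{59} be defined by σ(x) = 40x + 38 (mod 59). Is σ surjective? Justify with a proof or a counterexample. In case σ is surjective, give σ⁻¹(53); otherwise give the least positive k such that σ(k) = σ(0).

52

Recall: σ is surjective if every y in the codomain equals σ(x) for some x in the domain.
Since gcd(40, 59) = 1, 40 is invertible modulo 59. Euclid's algorithm: 59 = 1·40 + 19, 40 = 2·19 + 2, 19 = 9·2 + 1; back-substituting gives 1 = 31·40 − 21·59, so 40⁻¹ ≡ 31 (mod 59).
For any y ∈ ℤ_{59}, x = 31(y − 38) mod 59 satisfies σ(x) = 40·31(y − 38) + 38 ≡ y (since 40·31 ≡ 1 mod 59). So every y has a preimage.
Hence σ is surjective.
Since σ is surjective, we compute σ⁻¹(53): solve 40x + 38 ≡ 53 (mod 59), i.e. 40x ≡ 15 (mod 59).
Multiplying by 40⁻¹ = 31 gives x ≡ 31·15 = 465 = 7·59 + 52 ≡ 52 (mod 59).
Check: σ(52) = 40·52 + 38 = 2118 = 35·59 + 53 ≡ 53 (mod 59).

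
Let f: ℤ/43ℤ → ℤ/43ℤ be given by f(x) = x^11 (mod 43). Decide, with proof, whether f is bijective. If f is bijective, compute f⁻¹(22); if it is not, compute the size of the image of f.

32

Since 43 is prime, the nonzero elements of ℤ/43ℤ form a cyclic group of order 42.
As gcd(11, 42) = 1, raising to the 11th power is a bijection on this group: if a^11 ≡ b^11 then (ab^{−1})^11 = 1, and the only element of order dividing gcd(11, 42) = 1 is 1, so a = b.
With f(0) = 0 this makes f injective on all of ℤ/43ℤ, hence bijective (finite equal-size domain and codomain). In particular f is bijective.
Since f is bijective, we find the preimage of 22. The inverse of x ↦ x^11 on (ℤ/43ℤ)^× is x ↦ x^23, because 11·23 = 253 = 6·42 + 1 ≡ 1 (mod 42) and x^{42} = 1 for x ≠ 0 (Fermat). So f⁻¹(22) = 22^23 mod 43.
Repeated squaring mod 43: 22^1 ≡ 22, 22^2 ≡ 22² = 484 ≡ 11, 22^4 ≡ 11² = 121 ≡ 35, 22^8 ≡ 35² = 1225 ≡ 21, 22^16 ≡ 21² = 441 ≡ 11. Since 23 = 16 + 4 + 2 + 1, 22^23 ≡ 11·35·11·22: 11·35 = 385 ≡ 41, then 41·11 = 451 ≡ 21, then 21·22 = 462 ≡ 32. So 22^23 ≡ 32 (mod 43).
Hence f⁻¹(22) = 32.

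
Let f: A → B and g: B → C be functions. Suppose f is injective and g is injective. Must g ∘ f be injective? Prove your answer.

Suppose (g ∘ f)(a) = (g ∘ f)(b), i.e. g(f(a)) = g(f(b)).
Since g is injective, f(a) = f(b). Since f is injective, a = b. So g ∘ f is injective.

injective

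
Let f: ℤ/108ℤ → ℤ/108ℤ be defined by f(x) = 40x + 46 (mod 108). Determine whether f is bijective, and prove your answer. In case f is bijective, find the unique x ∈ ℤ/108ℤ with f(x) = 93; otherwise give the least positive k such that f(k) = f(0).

By definition, f is injective when f(a) = f(b) forces a = b.
We have gcd(40, 108) = 4 > 1. Taking a = 0 and b = 27: f(0) = 46 and f(27) = 40·27 + 46 = 1126 ≡ 46 (mod 108).
So f(0) = f(27) while 0 ≠ 27, therefore f is not injective, hence not bijective.
Since f is not bijective, we find the least positive k with f(k) = f(0): this means 40k ≡ 0 (mod 108), i.e. 108 ∣ 40k. Since gcd(40, 108) = 4, dividing through by 4 this holds exactly when 27 ∣ 10k, and as gcd(10, 27) = 1, exactly when 27 ∣ k.
The smallest positive such k is 27.

27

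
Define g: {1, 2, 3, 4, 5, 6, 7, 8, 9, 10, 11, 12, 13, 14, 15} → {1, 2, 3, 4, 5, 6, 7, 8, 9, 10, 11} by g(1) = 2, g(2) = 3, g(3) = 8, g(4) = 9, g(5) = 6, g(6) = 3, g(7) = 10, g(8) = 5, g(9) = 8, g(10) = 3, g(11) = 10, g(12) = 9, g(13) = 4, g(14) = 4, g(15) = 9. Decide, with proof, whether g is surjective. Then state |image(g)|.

8

No element maps to 1, so g is not surjective.
The image of g is {2, 3, 4, 5, 6, 8, 9, 10}, which has 8 elements.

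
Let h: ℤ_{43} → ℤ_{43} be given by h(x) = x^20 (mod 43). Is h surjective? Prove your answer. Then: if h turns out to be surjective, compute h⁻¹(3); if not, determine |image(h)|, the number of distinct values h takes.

h(21): Repeated squaring mod 43: 21^1 ≡ 21, 21^2 ≡ 21² = 441 ≡ 11, 21^4 ≡ 11² = 121 ≡ 35, 21^8 ≡ 35² = 1225 ≡ 21, 21^16 ≡ 21² = 441 ≡ 11. Since 20 = 16 + 4, 21^20 ≡ 11·35: 11·35 = 385 ≡ 41. So 21^20 ≡ 41 (mod 43).
h(22): Repeated squaring mod 43: 22^1 ≡ 22, 22^2 ≡ 22² = 484 ≡ 11, 22^4 ≡ 11² = 121 ≡ 35, 22^8 ≡ 35² = 1225 ≡ 21, 22^16 ≡ 21² = 441 ≡ 11. Since 20 = 16 + 4, 22^20 ≡ 11·35: 11·35 = 385 ≡ 41. So 22^20 ≡ 41 (mod 43).
So h(21) = h(22) = 41 while 21 ≠ 22, therefore h is not injective.
A non-injective map from the 43-element set ℤ_{43} to itself takes at most 42 distinct values, so it cannot be surjective. Thus h is not surjective.
Since h is not surjective, we determine |image(h)|. Computing x^20 mod 43 for each x (by repeated squaring, reducing mod 43 at every step), the values h(0), h(1), …, h(42) are: 0, 1, 21, 14, 11, 17, 36, 6, 16, 24, 13, 4, 25, 10, 40, 23, 35, 38, 31, 9, 15, 41, 41, 15, 9, 31, 38, 35, 23, 40, 10, 25, 4, 13, 24, 16, 6, 36, 17, 11, 14, 21, 1.
The distinct values are {0, 1, 4, 6, 9, 10, 11, 13, 14, 15, 16, 17, 21, 23, 24, 25, 31, 35, 36, 38, 40, 41}; there are 22 of them.

22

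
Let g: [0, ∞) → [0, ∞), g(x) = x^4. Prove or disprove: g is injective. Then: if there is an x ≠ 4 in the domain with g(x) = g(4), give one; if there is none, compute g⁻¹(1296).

On [0, ∞), x ↦ x^4 is strictly increasing, so g(x_1) = g(x_2) forces x_1 = x_2. Hence g is injective.
Since x ↦ x^4 is strictly increasing on [0, ∞), it is injective there, so no x ≠ 4 in the domain has g(x) = g(4). We therefore compute g⁻¹(1296) = 1296^{1/4} = 6 (indeed 6^4 = 1296).

6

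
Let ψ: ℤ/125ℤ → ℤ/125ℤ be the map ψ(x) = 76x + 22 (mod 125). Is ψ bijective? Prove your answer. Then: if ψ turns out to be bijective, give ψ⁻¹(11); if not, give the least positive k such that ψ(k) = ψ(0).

64

By definition, ψ is injective if ψ(u) = ψ(v) implies u = v.
Suppose ψ(u) = ψ(v) in ℤ/125ℤ. Then 76u + 22 ≡ 76v + 22 (mod 125), therefore 76(u − v) ≡ 0 (mod 125).
Since gcd(76, 125) = 1, 76 is invertible modulo 125, so u − v ≡ 0 (mod 125), i.e. u = v.
We now compute 76⁻¹ mod 125 explicitly. Euclid's algorithm: 125 = 1·76 + 49, 76 = 1·49 + 27, 49 = 1·27 + 22, 27 = 1·22 + 5, 22 = 4·5 + 2, 5 = 2·2 + 1; back-substituting gives 1 = 51·76 − 31·125, so 76⁻¹ ≡ 51 (mod 125).
Then y ↦ 51(y − 22) is a two-sided inverse to ψ, so every y ∈ ℤ/125ℤ has a preimage.
Thus ψ is bijective.
Since ψ is bijective, we compute ψ⁻¹(11): solve 76x + 22 ≡ 11 (mod 125), i.e. 76x ≡ 114 (mod 125).
Multiplying by 76⁻¹ = 51 gives x ≡ 51·114 = 5814 = 46·125 + 64 ≡ 64 (mod 125).
Check: ψ(64) = 76·64 + 22 = 4886 = 39·125 + 11 ≡ 11 (mod 125).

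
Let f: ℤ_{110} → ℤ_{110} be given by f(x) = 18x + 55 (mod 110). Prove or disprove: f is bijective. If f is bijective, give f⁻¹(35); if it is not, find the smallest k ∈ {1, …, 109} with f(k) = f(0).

By definition, f is injective when f(u) = f(v) forces u = v.
We have gcd(18, 110) = 2 > 1. Taking u = 0 and v = 55: f(0) = 55 and f(55) = 18·55 + 55 = 1045 ≡ 55 (mod 110).
So f(0) = f(55) while 0 ≠ 55, so f is not injective, hence not bijective.
Since f is not bijective, we find the least positive k with f(k) = f(0): this means 18k ≡ 0 (mod 110), i.e. 110 ∣ 18k. Since gcd(18, 110) = 2, dividing through by 2 this holds exactly when 55 ∣ 9k, and as gcd(9, 55) = 1, exactly when 55 ∣ k.
The smallest positive such k is 55.

55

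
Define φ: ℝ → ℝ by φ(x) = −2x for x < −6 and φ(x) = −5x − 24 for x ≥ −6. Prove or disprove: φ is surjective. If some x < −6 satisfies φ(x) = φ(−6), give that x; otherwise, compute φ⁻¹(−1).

Both pieces are strictly decreasing (slopes −2 and −5), so each is injective on its own interval.
The left piece maps (−∞, −6) onto (12, ∞); the right piece maps [−6, ∞) onto (−∞, 6].
The union (12, ∞) ∪ (−∞, 6] omits the interval between 12 and 6; in particular 12 has no preimage. So φ is not surjective.
Because the two images are disjoint, no x < −6 has φ(x) = φ(−6), so we compute φ⁻¹(−1): −1 lies in (−∞, 6], so solve −5x − 24 = −1: x = (−1 + 24)/(−5) = −23/5.

-23/5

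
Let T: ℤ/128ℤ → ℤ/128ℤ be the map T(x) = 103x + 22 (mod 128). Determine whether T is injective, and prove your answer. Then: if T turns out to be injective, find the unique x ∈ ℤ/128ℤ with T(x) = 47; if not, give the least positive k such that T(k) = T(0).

Recall: injectivity means: for all u, v in the domain, T(u) = T(v) implies u = v.
Suppose T(u) = T(v) in ℤ/128ℤ. Then 103u + 22 ≡ 103v + 22 (mod 128), hence 103(u − v) ≡ 0 (mod 128).
Since gcd(103, 128) = 1, 103 is invertible modulo 128, thus u − v ≡ 0 (mod 128), i.e. u = v.
Hence T is injective.
We now compute 103⁻¹ mod 128 explicitly. Euclid's algorithm: 128 = 1·103 + 25, 103 = 4·25 + 3, 25 = 8·3 + 1; back-substituting gives 1 = 87·103 − 70·128, so 103⁻¹ ≡ 87 (mod 128).
Since T is injective, we find T⁻¹(47): we need 103x ≡ 47 − 22 ≡ 25 (mod 128). Using 103⁻¹ = 87: x ≡ 87·25 = 2175 = 16·128 + 127, so x = 127.
Check: T(127) = 103·127 + 22 = 13103 = 102·128 + 47 ≡ 47 (mod 128).

127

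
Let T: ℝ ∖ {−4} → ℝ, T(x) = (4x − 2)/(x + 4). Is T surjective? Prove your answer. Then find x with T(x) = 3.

If T(x) = 4, cross-multiplying gives 1(4x − 2) = 4(x + 4), which simplifies to −2 = 16 — false.  So 4 has no preimage and T is not surjective.
Solving T(x) = 3: cross-multiplying gives 4x − 2 = 3(x + 4), which rearranges to 1x = 14, so x = 14.

14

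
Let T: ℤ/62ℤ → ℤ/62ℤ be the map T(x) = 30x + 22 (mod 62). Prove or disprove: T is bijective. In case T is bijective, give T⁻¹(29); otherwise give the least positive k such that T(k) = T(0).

31

Recall: T is injective when T(a) = T(b) forces a = b.
We have gcd(30, 62) = 2 > 1. Taking a = 0 and b = 31: T(0) = 22 and T(31) = 30·31 + 22 = 952 ≡ 22 (mod 62).
So T(0) = T(31) while 0 ≠ 31, so T is not injective, hence not bijective.
Since T is not bijective, we find the least positive k with T(k) = T(0): this means 30k ≡ 0 (mod 62), i.e. 62 ∣ 30k. Since gcd(30, 62) = 2, dividing through by 2 this holds exactly when 31 ∣ 15k, and as gcd(15, 31) = 1, exactly when 31 ∣ k.
The smallest positive such k is 31.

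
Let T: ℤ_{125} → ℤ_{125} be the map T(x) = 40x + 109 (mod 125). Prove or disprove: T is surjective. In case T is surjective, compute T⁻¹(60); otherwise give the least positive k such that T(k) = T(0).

25

Recall that surjectivity means every element of the codomain has a preimage under T.
Since gcd(40, 125) = 5, we have 40x ≡ 0 (mod 5) for all x, so T(x) ≡ 4 (mod 5).
But 0 ≢ 4 (mod 5), so 0 ∈ ℤ_{125} has no preimage. So T is not surjective.
Since T is not surjective, we find the least positive k with T(k) = T(0): this means 40k ≡ 0 (mod 125), i.e. 125 ∣ 40k. Since gcd(40, 125) = 5, dividing through by 5 this holds exactly when 25 ∣ 8k, and as gcd(8, 25) = 1, exactly when 25 ∣ k.
The smallest positive such k is 25.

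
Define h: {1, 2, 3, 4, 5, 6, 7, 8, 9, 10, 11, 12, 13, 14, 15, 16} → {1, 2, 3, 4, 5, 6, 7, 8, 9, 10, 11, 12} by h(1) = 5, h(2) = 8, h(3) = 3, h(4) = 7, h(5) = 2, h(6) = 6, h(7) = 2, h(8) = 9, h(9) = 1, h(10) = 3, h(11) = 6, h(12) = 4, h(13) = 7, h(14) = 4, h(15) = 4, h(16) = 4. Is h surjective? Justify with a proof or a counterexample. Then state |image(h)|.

9

No element maps to 10, so h is not surjective.
The image of h is {1, 2, 3, 4, 5, 6, 7, 8, 9}, which has 9 elements.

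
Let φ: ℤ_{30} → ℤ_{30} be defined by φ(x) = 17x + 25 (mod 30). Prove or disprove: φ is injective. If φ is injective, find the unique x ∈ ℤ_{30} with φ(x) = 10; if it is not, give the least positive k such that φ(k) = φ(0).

15

If φ(x_1) = φ(x_2), then 17x_1 ≡ 17x_2 (mod 30). Because gcd(17, 30) = 1, we may cancel 17 to get x_1 ≡ x_2 (mod 30).
So φ is injective.
We now compute 17⁻¹ mod 30 explicitly. Euclid's algorithm: 30 = 1·17 + 13, 17 = 1·13 + 4, 13 = 3·4 + 1; back-substituting gives 1 = 23·17 − 13·30, so 17⁻¹ ≡ 23 (mod 30).
Since φ is injective, we compute φ⁻¹(10): solve 17x + 25 ≡ 10 (mod 30), i.e. 17x ≡ 15 (mod 30).
Multiplying by 17⁻¹ = 23 gives x ≡ 23·15 = 345 = 11·30 + 15 ≡ 15 (mod 30).
Check: φ(15) = 17·15 + 25 = 280 = 9·30 + 10 ≡ 10 (mod 30).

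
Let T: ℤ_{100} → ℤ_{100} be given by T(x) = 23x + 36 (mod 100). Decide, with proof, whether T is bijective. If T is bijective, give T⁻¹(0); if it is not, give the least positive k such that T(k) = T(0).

68

If T(s) = T(t), then 23s ≡ 23t (mod 100). Because gcd(23, 100) = 1, we may cancel 23 to get s ≡ t (mod 100).
We now compute 23⁻¹ mod 100 explicitly. Euclid's algorithm: 100 = 4·23 + 8, 23 = 2·8 + 7, 8 = 1·7 + 1; back-substituting gives 1 = 87·23 − 20·100, so 23⁻¹ ≡ 87 (mod 100).
For any y ∈ ℤ_{100}, x = 87(y − 36) mod 100 satisfies T(x) = 23·87(y − 36) + 36 ≡ y (since 23·87 ≡ 1 mod 100). So every y has a preimage.
Hence T is bijective.
Since T is bijective, we find T⁻¹(0): we need 23x ≡ 0 − 36 ≡ 64 (mod 100). Using 23⁻¹ = 87: x ≡ 87·64 = 5568 = 55·100 + 68, so x = 68.
Check: T(68) = 23·68 + 36 = 1600 = 16·100 + 0 ≡ 0 (mod 100).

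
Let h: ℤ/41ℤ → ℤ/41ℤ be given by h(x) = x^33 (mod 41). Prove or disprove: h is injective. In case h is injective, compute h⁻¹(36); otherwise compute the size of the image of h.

Since 41 is prime, the nonzero elements of ℤ/41ℤ form a cyclic group of order 40.
As gcd(33, 40) = 1, raising to the 33rd power is a bijection on this group: if a^33 ≡ b^33 then (ab^{−1})^33 = 1, and the only element of order dividing gcd(33, 40) = 1 is 1, so a = b.
With h(0) = 0 this makes h injective on all of ℤ/41ℤ, hence bijective (finite equal-size domain and codomain). In particular h is injective.
Since h is injective, we find the preimage of 36. The inverse of x ↦ x^33 on (ℤ/41ℤ)^× is x ↦ x^17, because 33·17 = 561 = 14·40 + 1 ≡ 1 (mod 40) and x^{40} = 1 for x ≠ 0 (Fermat). So h⁻¹(36) = 36^17 mod 41.
Repeated squaring mod 41: 36^1 ≡ 36, 36^2 ≡ 36² = 1296 ≡ 25, 36^4 ≡ 25² = 625 ≡ 10, 36^8 ≡ 10² = 100 ≡ 18, 36^16 ≡ 18² = 324 ≡ 37. Since 17 = 16 + 1, 36^17 ≡ 37·36: 37·36 = 1332 ≡ 20. So 36^17 ≡ 20 (mod 41).
Hence h⁻¹(36) = 20.

20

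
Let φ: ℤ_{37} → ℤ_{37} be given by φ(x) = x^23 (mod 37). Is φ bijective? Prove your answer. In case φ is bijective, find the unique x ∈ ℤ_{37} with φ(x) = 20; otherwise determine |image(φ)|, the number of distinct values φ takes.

5

Since 37 is prime, the nonzero elements of ℤ_{37} form a cyclic group of order 36.
As gcd(23, 36) = 1, raising to the 23rd power is a bijection on this group: if s^23 ≡ t^23 then (st^{−1})^23 = 1, and the only element of order dividing gcd(23, 36) = 1 is 1, so s = t.
With φ(0) = 0 this makes φ injective on all of ℤ_{37}, hence bijective (finite equal-size domain and codomain). In particular φ is bijective.
Since φ is bijective, we find the preimage of 20. The inverse of x ↦ x^23 on (ℤ_{37})^× is x ↦ x^11, because 23·11 = 253 = 7·36 + 1 ≡ 1 (mod 36) and x^{36} = 1 for x ≠ 0 (Fermat). So φ⁻¹(20) = 20^11 mod 37.
Repeated squaring mod 37: 20^1 ≡ 20, 20^2 ≡ 20² = 400 ≡ 30, 20^4 ≡ 30² = 900 ≡ 12, 20^8 ≡ 12² = 144 ≡ 33. Since 11 = 8 + 2 + 1, 20^11 ≡ 33·30·20: 33·30 = 990 ≡ 28, then 28·20 = 560 ≡ 5. So 20^11 ≡ 5 (mod 37).
Hence φ⁻¹(20) = 5.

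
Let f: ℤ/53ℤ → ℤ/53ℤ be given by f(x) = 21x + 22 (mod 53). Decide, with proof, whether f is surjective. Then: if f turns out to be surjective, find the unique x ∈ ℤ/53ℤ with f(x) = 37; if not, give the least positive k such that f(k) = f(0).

Recall that f is surjective if every y in the codomain equals f(x) for some x in the domain.
Since gcd(21, 53) = 1, 21 is invertible modulo 53. Euclid's algorithm: 53 = 2·21 + 11, 21 = 1·11 + 10, 11 = 1·10 + 1; back-substituting gives 1 = 48·21 − 19·53, so 21⁻¹ ≡ 48 (mod 53).
Then y ↦ 48(y − 22) is a two-sided inverse to f, so every y ∈ ℤ/53ℤ has a preimage.
So f is surjective.
Since f is surjective, we compute f⁻¹(37): solve 21x + 22 ≡ 37 (mod 53), i.e. 21x ≡ 15 (mod 53).
Multiplying by 21⁻¹ = 48 gives x ≡ 48·15 = 720 = 13·53 + 31 ≡ 31 (mod 53).
Check: f(31) = 21·31 + 22 = 673 = 12·53 + 37 ≡ 37 (mod 53).

31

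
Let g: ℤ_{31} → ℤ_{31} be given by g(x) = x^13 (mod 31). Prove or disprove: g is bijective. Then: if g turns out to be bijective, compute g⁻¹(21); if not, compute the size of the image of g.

Since 31 is prime, the nonzero elements of ℤ_{31} form a cyclic group of order 30.
As gcd(13, 30) = 1, raising to the 13th power is a bijection on this group: if a^13 ≡ b^13 then (ab^{−1})^13 = 1, and the only element of order dividing gcd(13, 30) = 1 is 1, so a = b.
With g(0) = 0 this makes g injective on all of ℤ_{31}, hence bijective (finite equal-size domain and codomain). In particular g is bijective.
Since g is bijective, we find the preimage of 21. The inverse of x ↦ x^13 on (ℤ_{31})^× is x ↦ x^7, because 13·7 = 91 = 3·30 + 1 ≡ 1 (mod 30) and x^{30} = 1 for x ≠ 0 (Fermat). So g⁻¹(21) = 21^7 mod 31.
Repeated squaring mod 31: 21^1 ≡ 21, 21^2 ≡ 21² = 441 ≡ 7, 21^4 ≡ 7² = 49 ≡ 18. Since 7 = 4 + 2 + 1, 21^7 ≡ 18·7·21: 18·7 = 126 ≡ 2, then 2·21 = 42 ≡ 11. So 21^7 ≡ 11 (mod 31).
Hence g⁻¹(21) = 11.

11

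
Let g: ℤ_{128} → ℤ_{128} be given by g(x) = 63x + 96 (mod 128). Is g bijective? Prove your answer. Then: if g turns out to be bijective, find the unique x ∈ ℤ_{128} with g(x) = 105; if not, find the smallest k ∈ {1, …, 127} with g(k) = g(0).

Recall: g is injective if g(s) = g(t) implies s = t.
If g(s) = g(t), then 63s ≡ 63t (mod 128). Because gcd(63, 128) = 1, we may cancel 63 to get s ≡ t (mod 128).
We now compute 63⁻¹ mod 128 explicitly. Euclid's algorithm: 128 = 2·63 + 2, 63 = 31·2 + 1; back-substituting gives 1 = 63·63 − 31·128, so 63⁻¹ ≡ 63 (mod 128).
Then y ↦ 63(y − 96) is a two-sided inverse to g, so every y ∈ ℤ_{128} has a preimage.
Thus g is bijective.
Since g is bijective, we compute g⁻¹(105): solve 63x + 96 ≡ 105 (mod 128), i.e. 63x ≡ 9 (mod 128).
Multiplying by 63⁻¹ = 63 gives x ≡ 63·9 = 567 = 4·128 + 55 ≡ 55 (mod 128).
Check: g(55) = 63·55 + 96 = 3561 = 27·128 + 105 ≡ 105 (mod 128).

55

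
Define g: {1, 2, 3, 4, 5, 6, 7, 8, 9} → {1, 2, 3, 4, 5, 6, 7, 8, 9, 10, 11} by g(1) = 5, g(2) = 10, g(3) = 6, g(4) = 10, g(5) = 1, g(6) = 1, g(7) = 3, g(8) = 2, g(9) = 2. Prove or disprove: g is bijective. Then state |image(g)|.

g(2) = 10 = g(4) with 2 ≠ 4, so g is not injective, hence not bijective.
The image of g is {1, 2, 3, 5, 6, 10}, which has 6 elements.

6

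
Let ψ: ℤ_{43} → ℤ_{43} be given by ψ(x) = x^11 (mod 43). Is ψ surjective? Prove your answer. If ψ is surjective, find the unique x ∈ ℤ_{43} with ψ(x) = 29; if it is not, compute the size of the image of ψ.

19

Since 43 is prime, the nonzero elements of ℤ_{43} form a cyclic group of order 42.
As gcd(11, 42) = 1, raising to the 11th power is a bijection on this group: if x_1^11 ≡ x_2^11 then (x_1x_2^{−1})^11 = 1, and the only element of order dividing gcd(11, 42) = 1 is 1, so x_1 = x_2.
With ψ(0) = 0 this makes ψ injective on all of ℤ_{43}, hence bijective (finite equal-size domain and codomain). In particular ψ is surjective.
Since ψ is surjective, we find the preimage of 29. The inverse of x ↦ x^11 on (ℤ_{43})^× is x ↦ x^23, because 11·23 = 253 = 6·42 + 1 ≡ 1 (mod 42) and x^{42} = 1 for x ≠ 0 (Fermat). So ψ⁻¹(29) = 29^23 mod 43.
Repeated squaring mod 43: 29^1 ≡ 29, 29^2 ≡ 29² = 841 ≡ 24, 29^4 ≡ 24² = 576 ≡ 17, 29^8 ≡ 17² = 289 ≡ 31, 29^16 ≡ 31² = 961 ≡ 15. Since 23 = 16 + 4 + 2 + 1, 29^23 ≡ 15·17·24·29: 15·17 = 255 ≡ 40, then 40·24 = 960 ≡ 14, then 14·29 = 406 ≡ 19. So 29^23 ≡ 19 (mod 43).
Hence ψ⁻¹(29) = 19.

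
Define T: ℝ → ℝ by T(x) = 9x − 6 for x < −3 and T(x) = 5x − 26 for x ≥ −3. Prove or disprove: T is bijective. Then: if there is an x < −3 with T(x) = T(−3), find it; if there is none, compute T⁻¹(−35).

-35/9

Both pieces are strictly increasing (slopes 9 and 5), so each is injective on its own interval.
The left piece maps (−∞, −3) onto (−∞, −33); the right piece maps [−3, ∞) onto [−41, ∞).
These images overlap. In particular T(−3) = −41 (right piece), and solving 9x − 6 = −41 on the left piece gives x = −35/9 < −3.
So T(−35/9) = T(−3) with −35/9 ≠ −3, and T is not injective, hence not bijective. This x = −35/9 is the requested value below −3.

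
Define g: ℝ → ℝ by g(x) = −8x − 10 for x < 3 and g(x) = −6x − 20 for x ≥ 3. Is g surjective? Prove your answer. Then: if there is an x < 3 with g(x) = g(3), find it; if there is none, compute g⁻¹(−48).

Both pieces are strictly decreasing (slopes −8 and −6), so each is injective on its own interval.
The left piece maps (−∞, 3) onto (−34, ∞); the right piece maps [3, ∞) onto (−∞, −38].
The union (−34, ∞) ∪ (−∞, −38] omits the interval between −34 and −38; in particular −34 has no preimage. So g is not surjective.
Because the two images are disjoint, no x < 3 has g(x) = g(3), so we compute g⁻¹(−48): −48 lies in (−∞, −38], so solve −6x − 20 = −48: x = (−48 + 20)/(−6) = 14/3.

14/3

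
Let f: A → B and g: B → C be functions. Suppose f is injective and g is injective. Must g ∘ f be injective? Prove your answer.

Suppose (g ∘ f)(a) = (g ∘ f)(b), i.e. g(f(a)) = g(f(b)).
Since g is injective, f(a) = f(b). Since f is injective, a = b. Thus g ∘ f is injective.

injective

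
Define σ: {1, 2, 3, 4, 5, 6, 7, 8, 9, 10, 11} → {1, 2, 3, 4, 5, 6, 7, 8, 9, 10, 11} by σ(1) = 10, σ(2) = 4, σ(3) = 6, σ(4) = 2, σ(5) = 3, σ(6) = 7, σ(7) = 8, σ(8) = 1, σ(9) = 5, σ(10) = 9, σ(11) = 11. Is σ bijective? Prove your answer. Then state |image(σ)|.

11

The values 10, 4, 6, 2, 3, 7, 8, 1, 5, 9, 11 are a permutation of {1, 2, 3, 4, 5, 6, 7, 8, 9, 10, 11}: each element appears exactly once.
So σ is injective and surjective, hence bijective.
The image of σ is {1, 2, 3, 4, 5, 6, 7, 8, 9, 10, 11}, which has 11 elements.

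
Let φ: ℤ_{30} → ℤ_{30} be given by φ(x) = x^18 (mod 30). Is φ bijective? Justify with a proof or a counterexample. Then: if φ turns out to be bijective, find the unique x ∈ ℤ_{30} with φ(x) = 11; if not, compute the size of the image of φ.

12

φ(2): Repeated squaring mod 30: 2^1 ≡ 2, 2^2 ≡ 2² = 4, 2^4 ≡ 4² = 16, 2^8 ≡ 16² = 256 ≡ 16, 2^16 ≡ 16² = 256 ≡ 16. Since 18 = 16 + 2, 2^18 ≡ 16·4: 16·4 = 64 ≡ 4. So 2^18 ≡ 4 (mod 30).
φ(8): Repeated squaring mod 30: 8^1 ≡ 8, 8^2 ≡ 8² = 64 ≡ 4, 8^4 ≡ 4² = 16, 8^8 ≡ 16² = 256 ≡ 16, 8^16 ≡ 16² = 256 ≡ 16. Since 18 = 16 + 2, 8^18 ≡ 16·4: 16·4 = 64 ≡ 4. So 8^18 ≡ 4 (mod 30).
So φ(2) = φ(8) = 4 while 2 ≠ 8, hence φ is not injective, hence not bijective.
Since φ is not bijective, we determine |image(φ)|. Computing x^18 mod 30 for each x (by repeated squaring, reducing mod 30 at every step), the values φ(0), φ(1), …, φ(29) are: 0, 1, 4, 9, 16, 25, 6, 19, 4, 21, 10, 1, 24, 19, 16, 15, 16, 19, 24, 1, 10, 21, 4, 19, 6, 25, 16, 9, 4, 1.
The distinct values are {0, 1, 4, 6, 9, 10, 15, 16, 19, 21, 24, 25}; there are 12 of them.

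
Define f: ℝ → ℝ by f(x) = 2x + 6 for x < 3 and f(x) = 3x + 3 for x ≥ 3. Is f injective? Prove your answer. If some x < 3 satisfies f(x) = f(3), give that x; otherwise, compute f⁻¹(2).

Both pieces are strictly increasing (slopes 2 and 3), so each is injective on its own interval.
The left piece maps (−∞, 3) onto (−∞, 12); the right piece maps [3, ∞) onto [12, ∞).
These images are disjoint, so no value is attained by both pieces. So f is injective.
Because the two images are disjoint, no x < 3 has f(x) = f(3), so we compute f⁻¹(2): 2 lies in (−∞, 12), so solve 2x + 6 = 2: x = (2 − 6)/2 = −2.

-2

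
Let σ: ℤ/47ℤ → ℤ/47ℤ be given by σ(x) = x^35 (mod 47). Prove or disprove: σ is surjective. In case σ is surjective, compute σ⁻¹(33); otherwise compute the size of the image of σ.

39

Since 47 is prime, the nonzero elements of ℤ/47ℤ form a cyclic group of order 46.
As gcd(35, 46) = 1, raising to the 35th power is a bijection on this group: if x_1^35 ≡ x_2^35 then (x_1x_2^{−1})^35 = 1, and the only element of order dividing gcd(35, 46) = 1 is 1, so x_1 = x_2.
With σ(0) = 0 this makes σ injective on all of ℤ/47ℤ, hence bijective (finite equal-size domain and codomain). In particular σ is surjective.
Since σ is surjective, we find the preimage of 33. The inverse of x ↦ x^35 on (ℤ/47ℤ)^× is x ↦ x^25, because 35·25 = 875 = 19·46 + 1 ≡ 1 (mod 46) and x^{46} = 1 for x ≠ 0 (Fermat). So σ⁻¹(33) = 33^25 mod 47.
Repeated squaring mod 47: 33^1 ≡ 33, 33^2 ≡ 33² = 1089 ≡ 8, 33^4 ≡ 8² = 64 ≡ 17, 33^8 ≡ 17² = 289 ≡ 7, 33^16 ≡ 7² = 49 ≡ 2. Since 25 = 16 + 8 + 1, 33^25 ≡ 2·7·33: 2·7 = 14, then 14·33 = 462 ≡ 39. So 33^25 ≡ 39 (mod 47).
Hence σ⁻¹(33) = 39.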